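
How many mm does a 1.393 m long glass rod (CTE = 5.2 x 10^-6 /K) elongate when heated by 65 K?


Thermal expansion formula: dL = alpha * L0 * dT
  dL = (5.2 x 10^-6) * 1.393 * 65 = 0.00047083 m
Convert to mm: 0.00047083 * 1000 = 0.4708 mm

0.4708 mm


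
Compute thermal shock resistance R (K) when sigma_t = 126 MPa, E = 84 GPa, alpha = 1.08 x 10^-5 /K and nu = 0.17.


Thermal shock resistance: R = sigma * (1 - nu) / (E * alpha)
  Numerator = 126 * (1 - 0.17) = 104.58
  Denominator = 84 * 1000 * (1.08 x 10^-5) = 0.9072
  R = 104.58 / 0.9072 = 115.3 K

115.3 K


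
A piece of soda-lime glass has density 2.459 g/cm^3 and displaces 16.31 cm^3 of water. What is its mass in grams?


Rearrange rho = m / V:
  m = rho * V
  m = 2.459 * 16.31 = 40.106 g

40.106 g


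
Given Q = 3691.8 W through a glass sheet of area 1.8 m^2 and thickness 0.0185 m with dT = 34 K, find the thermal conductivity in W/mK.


Fourier's law rearranged: k = Q * t / (A * dT)
  Numerator = 3691.8 * 0.0185 = 68.2983
  Denominator = 1.8 * 34 = 61.2
  k = 68.2983 / 61.2 = 1.116 W/mK

1.116 W/mK


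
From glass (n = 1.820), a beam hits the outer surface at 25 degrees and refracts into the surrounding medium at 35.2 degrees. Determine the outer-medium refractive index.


Apply Snell's law: n1 * sin(theta1) = n2 * sin(theta2)
  n2 = n1 * sin(theta1) / sin(theta2)
  sin(25) = 0.422618
  sin(35.2) = 0.576432
  n2 = 1.820 * 0.422618 / 0.576432 = 1.3344

1.3344


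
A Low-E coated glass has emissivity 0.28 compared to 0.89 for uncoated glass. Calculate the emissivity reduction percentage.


Percentage reduction = (1 - coated/uncoated) * 100
  Ratio = 0.28 / 0.89 = 0.3146
  Reduction = (1 - 0.3146) * 100 = 68.5%

68.5%


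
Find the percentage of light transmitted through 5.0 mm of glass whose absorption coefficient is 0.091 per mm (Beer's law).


Beer-Lambert law: T = exp(-alpha * thickness)
  exponent = -0.091 * 5.0 = -0.455
  T = exp(-0.455) = 0.6344
  Percentage = 0.6344 * 100 = 63.44%

63.44%


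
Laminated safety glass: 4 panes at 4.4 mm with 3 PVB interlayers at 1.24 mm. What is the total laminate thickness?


Total thickness = glass contribution + PVB contribution
  Glass: 4 * 4.4 = 17.6 mm
  PVB: 3 * 1.24 = 3.72 mm
  Total = 17.6 + 3.72 = 21.32 mm

21.32 mm


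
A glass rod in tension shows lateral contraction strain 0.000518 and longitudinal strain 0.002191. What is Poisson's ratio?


Poisson's ratio: nu = lateral strain / axial strain
  nu = 0.000518 / 0.002191 = 0.2364

0.2364


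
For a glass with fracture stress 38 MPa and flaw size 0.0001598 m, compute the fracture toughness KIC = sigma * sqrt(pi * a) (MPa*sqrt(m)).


Fracture toughness: KIC = sigma * sqrt(pi * a)
  pi * a = pi * 0.0001598 = 0.000502027
  sqrt(pi * a) = 0.022406
  KIC = 38 * 0.022406 = 0.851 MPa*sqrt(m)

0.851 MPa*sqrt(m)


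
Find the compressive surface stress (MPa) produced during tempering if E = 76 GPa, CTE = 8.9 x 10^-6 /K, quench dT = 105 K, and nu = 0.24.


Tempering stress: sigma = E * alpha * dT / (1 - nu)
  E (MPa) = 76 * 1000 = 76000
  Numerator = 76000 * (8.9 x 10^-6) * 105 = 71.022
  Denominator = 1 - 0.24 = 0.76
  sigma = 71.022 / 0.76 = 93.5 MPa

93.5 MPa


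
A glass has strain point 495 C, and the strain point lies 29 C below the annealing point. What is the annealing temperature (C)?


T_anneal = T_strain + gap:
  T_anneal = 495 + 29 = 524 C

524 C


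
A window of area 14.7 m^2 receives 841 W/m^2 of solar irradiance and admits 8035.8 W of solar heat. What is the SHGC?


Rearrange Q = Area * SHGC * Irradiance:
  SHGC = Q / (Area * Irradiance)
  SHGC = 8035.8 / (14.7 * 841) = 0.65

0.65


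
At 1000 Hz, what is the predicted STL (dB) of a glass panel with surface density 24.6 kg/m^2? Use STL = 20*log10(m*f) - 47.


Mass law: STL = 20 * log10(m * f) - 47
  m * f = 24.6 * 1000 = 24600
  log10(24600) = 4.39094
  STL = 20 * 4.39094 - 47 = 87.8188 - 47 = 40.8 dB

40.8 dB


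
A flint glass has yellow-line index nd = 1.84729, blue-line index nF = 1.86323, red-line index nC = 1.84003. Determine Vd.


Abbe number formula: Vd = (nd - 1) / (nF - nC)
  nd - 1 = 1.84729 - 1 = 0.84729
  nF - nC = 1.86323 - 1.84003 = 0.0232
  Vd = 0.84729 / 0.0232 = 36.52

36.52


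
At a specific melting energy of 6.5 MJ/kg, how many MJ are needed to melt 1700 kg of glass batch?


Total energy = mass * specific energy
  E = 1700 * 6.5 = 11050 MJ

11050 MJ


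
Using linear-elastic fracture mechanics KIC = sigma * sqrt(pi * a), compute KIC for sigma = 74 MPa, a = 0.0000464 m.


Fracture toughness: KIC = sigma * sqrt(pi * a)
  pi * a = pi * 0.0000464 = 0.00014577
  sqrt(pi * a) = 0.012074
  KIC = 74 * 0.012074 = 0.893 MPa*sqrt(m)

0.893 MPa*sqrt(m)


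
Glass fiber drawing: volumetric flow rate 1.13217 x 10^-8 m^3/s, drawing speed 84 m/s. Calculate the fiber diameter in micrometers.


Cross-sectional area from continuity:
  A = Q / v = 1.13217 x 10^-8 / 84 = 1.347821 x 10^-10 m^2
Diameter from circular cross-section:
  d = sqrt(4A / pi) * 10^6 (m -> um)
  d = sqrt(4 * 1.347821 x 10^-10 / pi) * 10^6 = 13.1 um

13.1 um


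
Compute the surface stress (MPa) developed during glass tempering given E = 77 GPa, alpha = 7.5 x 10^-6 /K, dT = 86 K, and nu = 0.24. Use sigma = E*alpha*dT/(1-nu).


Tempering stress: sigma = E * alpha * dT / (1 - nu)
  E (MPa) = 77 * 1000 = 77000
  Numerator = 77000 * (7.5 x 10^-6) * 86 = 49.665
  Denominator = 1 - 0.24 = 0.76
  sigma = 49.665 / 0.76 = 65.3 MPa

65.3 MPa


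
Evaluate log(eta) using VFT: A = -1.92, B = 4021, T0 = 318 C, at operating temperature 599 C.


VFT equation: log(eta) = A + B / (T - T0)
  T - T0 = 599 - 318 = 281
  B / (T - T0) = 4021 / 281 = 14.31
  log(eta) = -1.92 + 14.31 = 12.39

12.39


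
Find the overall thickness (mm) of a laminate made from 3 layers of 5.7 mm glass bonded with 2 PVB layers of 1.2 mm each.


Total thickness = glass contribution + PVB contribution
  Glass: 3 * 5.7 = 17.1 mm
  PVB: 2 * 1.2 = 2.4 mm
  Total = 17.1 + 2.4 = 19.5 mm

19.5 mm


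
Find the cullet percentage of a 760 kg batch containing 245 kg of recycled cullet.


Cullet ratio = (cullet mass / total batch mass) * 100
  Ratio = 245 / 760 * 100 = 32.24%

32.24%


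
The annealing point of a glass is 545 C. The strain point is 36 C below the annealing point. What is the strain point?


Strain point = annealing point - difference:
  T_strain = 545 - 36 = 509 C

509 C


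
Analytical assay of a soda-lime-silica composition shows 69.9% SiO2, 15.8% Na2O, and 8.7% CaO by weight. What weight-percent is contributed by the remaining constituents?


Sum the three major oxides:
  SiO2 + Na2O + CaO = 69.9 + 15.8 + 8.7 = 94.4%
Subtract from 100%:
  Others = 100 - 94.4 = 5.6%

5.6%


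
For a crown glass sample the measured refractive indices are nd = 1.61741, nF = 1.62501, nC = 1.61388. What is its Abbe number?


Abbe number formula: Vd = (nd - 1) / (nF - nC)
  nd - 1 = 1.61741 - 1 = 0.61741
  nF - nC = 1.62501 - 1.61388 = 0.01113
  Vd = 0.61741 / 0.01113 = 55.47

55.47


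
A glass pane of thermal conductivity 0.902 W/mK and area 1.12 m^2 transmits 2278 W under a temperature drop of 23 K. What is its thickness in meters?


Fourier's law: t = k * A * dT / Q
  t = 0.902 * 1.12 * 23 / 2278
  t = 23.23552 / 2278 = 0.0102 m

0.0102 m


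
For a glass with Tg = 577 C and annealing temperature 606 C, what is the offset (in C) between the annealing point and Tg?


Offset = T_anneal - Tg:
  offset = 606 - 577 = 29 C

29 C


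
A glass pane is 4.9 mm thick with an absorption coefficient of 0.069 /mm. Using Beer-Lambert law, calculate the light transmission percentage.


Beer-Lambert law: T = exp(-alpha * thickness)
  exponent = -0.069 * 4.9 = -0.3381
  T = exp(-0.3381) = 0.7131
  Percentage = 0.7131 * 100 = 71.31%

71.31%


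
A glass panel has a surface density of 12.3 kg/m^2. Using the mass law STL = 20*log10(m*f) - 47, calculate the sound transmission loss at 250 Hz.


Mass law: STL = 20 * log10(m * f) - 47
  m * f = 12.3 * 250 = 3075
  log10(3075) = 3.48785
  STL = 20 * 3.48785 - 47 = 69.757 - 47 = 22.8 dB

22.8 dB


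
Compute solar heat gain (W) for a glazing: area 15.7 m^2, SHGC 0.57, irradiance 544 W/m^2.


Solar heat gain: Q = Area * SHGC * Irradiance
  Q = 15.7 * 0.57 * 544 = 4868.3 W

4868.3 W


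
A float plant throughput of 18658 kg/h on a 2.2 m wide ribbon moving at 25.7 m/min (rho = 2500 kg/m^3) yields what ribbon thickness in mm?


Ribbon cross-section from mass balance:
  Volume rate = throughput / density = 18658 / 2500 = 7.4632 m^3/h
  thickness = volume rate / (speed * 60 * width), i.e.
  thickness = throughput / (60 * speed * width * density) * 1000
  thickness = 18658 / (60 * 25.7 * 2.2 * 2500) * 1000 = 2.2 mm

2.2 mm


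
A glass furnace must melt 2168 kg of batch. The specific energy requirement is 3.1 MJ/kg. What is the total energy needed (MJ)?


Total energy = mass * specific energy
  E = 2168 * 3.1 = 6720.8 MJ

6720.8 MJ


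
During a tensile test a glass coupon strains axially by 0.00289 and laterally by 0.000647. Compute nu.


Poisson's ratio: nu = lateral strain / axial strain
  nu = 0.000647 / 0.00289 = 0.2239

0.2239


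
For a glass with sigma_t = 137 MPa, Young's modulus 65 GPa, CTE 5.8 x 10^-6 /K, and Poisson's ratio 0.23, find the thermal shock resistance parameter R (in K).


Thermal shock resistance: R = sigma * (1 - nu) / (E * alpha)
  Numerator = 137 * (1 - 0.23) = 105.49
  Denominator = 65 * 1000 * (5.8 x 10^-6) = 0.377
  R = 105.49 / 0.377 = 279.8 K

279.8 K


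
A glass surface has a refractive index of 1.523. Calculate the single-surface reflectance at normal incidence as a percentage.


Fresnel reflectance at normal incidence:
  R = ((n - 1)/(n + 1))^2
  (n - 1)/(n + 1) = (1.523 - 1)/(1.523 + 1) = 0.207293
  R = 0.207293^2 = 0.0429704
  R(%) = 0.0429704 * 100 = 4.297%

4.297%


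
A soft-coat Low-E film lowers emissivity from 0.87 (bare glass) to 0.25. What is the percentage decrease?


Percentage reduction = (1 - coated/uncoated) * 100
  Ratio = 0.25 / 0.87 = 0.2874
  Reduction = (1 - 0.2874) * 100 = 71.3%

71.3%


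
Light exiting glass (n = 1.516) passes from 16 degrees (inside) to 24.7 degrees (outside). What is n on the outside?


Apply Snell's law: n1 * sin(theta1) = n2 * sin(theta2)
  n2 = n1 * sin(theta1) / sin(theta2)
  sin(16) = 0.275637
  sin(24.7) = 0.417867
  n2 = 1.516 * 0.275637 / 0.417867 = 1.0

1.0


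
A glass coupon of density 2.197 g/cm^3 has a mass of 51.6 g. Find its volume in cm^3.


Rearrange rho = m / V:
  V = m / rho
  V = 51.6 / 2.197 = 23.487 cm^3

23.487 cm^3


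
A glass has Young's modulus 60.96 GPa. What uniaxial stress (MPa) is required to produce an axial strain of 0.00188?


Rearrange E = sigma / epsilon:
  sigma = E * epsilon
  E (MPa) = 60.96 * 1000 = 60960
  sigma = 60960 * 0.00188 = 114.6 MPa

114.6 MPa


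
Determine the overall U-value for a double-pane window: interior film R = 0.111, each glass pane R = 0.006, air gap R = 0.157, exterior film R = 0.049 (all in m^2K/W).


Total thermal resistance (series):
  R_total = R_in + R_glass + R_air + R_glass + R_out
  R_total = 0.111 + 0.006 + 0.157 + 0.006 + 0.049 = 0.329 m^2K/W
U-value = 1 / R_total = 1 / 0.329 = 3.04 W/m^2K

3.04 W/m^2K


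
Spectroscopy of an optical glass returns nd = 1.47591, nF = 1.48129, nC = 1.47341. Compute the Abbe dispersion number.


Abbe number formula: Vd = (nd - 1) / (nF - nC)
  nd - 1 = 1.47591 - 1 = 0.47591
  nF - nC = 1.48129 - 1.47341 = 0.00788
  Vd = 0.47591 / 0.00788 = 60.39

60.39


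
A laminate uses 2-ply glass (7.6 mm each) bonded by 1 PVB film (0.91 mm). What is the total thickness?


Total thickness = glass contribution + PVB contribution
  Glass: 2 * 7.6 = 15.2 mm
  PVB: 1 * 0.91 = 0.91 mm
  Total = 15.2 + 0.91 = 16.11 mm

16.11 mm


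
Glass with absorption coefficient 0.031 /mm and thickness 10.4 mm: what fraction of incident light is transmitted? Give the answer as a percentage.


Beer-Lambert law: T = exp(-alpha * thickness)
  exponent = -0.031 * 10.4 = -0.3224
  T = exp(-0.3224) = 0.7244
  Percentage = 0.7244 * 100 = 72.44%

72.44%


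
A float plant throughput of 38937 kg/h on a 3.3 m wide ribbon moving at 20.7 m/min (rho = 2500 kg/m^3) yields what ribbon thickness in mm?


Ribbon cross-section from mass balance:
  Volume rate = throughput / density = 38937 / 2500 = 15.5748 m^3/h
  thickness = volume rate / (speed * 60 * width), i.e.
  thickness = throughput / (60 * speed * width * density) * 1000
  thickness = 38937 / (60 * 20.7 * 3.3 * 2500) * 1000 = 3.8 mm

3.8 mm


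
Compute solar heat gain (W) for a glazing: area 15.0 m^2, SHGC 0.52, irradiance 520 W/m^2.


Solar heat gain: Q = Area * SHGC * Irradiance
  Q = 15.0 * 0.52 * 520 = 4056 W

4056 W


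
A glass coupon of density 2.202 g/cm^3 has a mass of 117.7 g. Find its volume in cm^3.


Rearrange rho = m / V:
  V = m / rho
  V = 117.7 / 2.202 = 53.451 cm^3

53.451 cm^3


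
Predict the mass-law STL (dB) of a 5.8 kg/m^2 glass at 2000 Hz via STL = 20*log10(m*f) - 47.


Mass law: STL = 20 * log10(m * f) - 47
  m * f = 5.8 * 2000 = 11600
  log10(11600) = 4.06446
  STL = 20 * 4.06446 - 47 = 81.2892 - 47 = 34.3 dB

34.3 dB


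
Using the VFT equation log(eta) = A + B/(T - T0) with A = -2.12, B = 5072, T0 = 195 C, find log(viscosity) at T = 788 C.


VFT equation: log(eta) = A + B / (T - T0)
  T - T0 = 788 - 195 = 593
  B / (T - T0) = 5072 / 593 = 8.553
  log(eta) = -2.12 + 8.553 = 6.433

6.433


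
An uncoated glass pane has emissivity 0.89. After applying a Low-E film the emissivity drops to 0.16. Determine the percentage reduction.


Percentage reduction = (1 - coated/uncoated) * 100
  Ratio = 0.16 / 0.89 = 0.1798
  Reduction = (1 - 0.1798) * 100 = 82.0%

82.0%


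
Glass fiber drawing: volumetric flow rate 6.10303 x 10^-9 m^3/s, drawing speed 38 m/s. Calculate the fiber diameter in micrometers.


Cross-sectional area from continuity:
  A = Q / v = 6.10303 x 10^-9 / 38 = 1.606061 x 10^-10 m^2
Diameter from circular cross-section:
  d = sqrt(4A / pi) * 10^6 (m -> um)
  d = sqrt(4 * 1.606061 x 10^-10 / pi) * 10^6 = 14.3 um

14.3 um


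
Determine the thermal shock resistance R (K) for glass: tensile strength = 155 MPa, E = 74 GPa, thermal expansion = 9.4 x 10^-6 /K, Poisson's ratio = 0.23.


Thermal shock resistance: R = sigma * (1 - nu) / (E * alpha)
  Numerator = 155 * (1 - 0.23) = 119.35
  Denominator = 74 * 1000 * (9.4 x 10^-6) = 0.6956
  R = 119.35 / 0.6956 = 171.6 K

171.6 K


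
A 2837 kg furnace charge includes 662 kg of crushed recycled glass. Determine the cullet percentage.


Cullet ratio = (cullet mass / total batch mass) * 100
  Ratio = 662 / 2837 * 100 = 23.33%

23.33%


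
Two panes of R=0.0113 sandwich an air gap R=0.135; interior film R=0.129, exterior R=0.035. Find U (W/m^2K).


Total thermal resistance (series):
  R_total = R_in + R_glass + R_air + R_glass + R_out
  R_total = 0.129 + 0.0113 + 0.135 + 0.0113 + 0.035 = 0.3216 m^2K/W
U-value = 1 / R_total = 1 / 0.3216 = 3.109 W/m^2K

3.109 W/m^2K


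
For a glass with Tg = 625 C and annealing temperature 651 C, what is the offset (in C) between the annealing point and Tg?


Offset = T_anneal - Tg:
  offset = 651 - 625 = 26 C

26 C


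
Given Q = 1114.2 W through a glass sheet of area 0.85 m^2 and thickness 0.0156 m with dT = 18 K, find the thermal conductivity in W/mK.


Fourier's law rearranged: k = Q * t / (A * dT)
  Numerator = 1114.2 * 0.0156 = 17.38152
  Denominator = 0.85 * 18 = 15.3
  k = 17.38152 / 15.3 = 1.136 W/mK

1.136 W/mK


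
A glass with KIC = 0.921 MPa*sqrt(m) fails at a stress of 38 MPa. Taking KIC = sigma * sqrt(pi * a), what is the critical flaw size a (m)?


Rearrange KIC = sigma * sqrt(pi * a):
  sqrt(pi * a) = KIC / sigma
  sqrt(pi * a) = 0.921 / 38 = 0.024237
  a = (KIC / sigma)^2 / pi
  a = 0.024237^2 / pi = 0.000187 m

0.000187 m


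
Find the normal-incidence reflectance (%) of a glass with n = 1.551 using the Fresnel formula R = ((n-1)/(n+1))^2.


Fresnel reflectance at normal incidence:
  R = ((n - 1)/(n + 1))^2
  (n - 1)/(n + 1) = (1.551 - 1)/(1.551 + 1) = 0.215994
  R = 0.215994^2 = 0.0466534
  R(%) = 0.0466534 * 100 = 4.665%

4.665%


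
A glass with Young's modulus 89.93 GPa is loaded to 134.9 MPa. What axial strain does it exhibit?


Rearrange E = sigma / epsilon:
  epsilon = sigma / E
  E (MPa) = 89.93 * 1000 = 89930
  epsilon = 134.9 / 89930 = 0.0015

0.0015


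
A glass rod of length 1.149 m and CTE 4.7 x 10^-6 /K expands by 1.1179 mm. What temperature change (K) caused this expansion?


Rearrange dL = alpha * L0 * dT for dT:
  dT = dL / (alpha * L0)
  dL (m) = 1.1179 / 1000 = 0.0011179
  dT = 0.0011179 / ((4.7 x 10^-6) * 1.149) = 207.0 K

207.0 K


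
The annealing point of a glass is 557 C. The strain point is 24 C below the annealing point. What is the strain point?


Strain point = annealing point - difference:
  T_strain = 557 - 24 = 533 C

533 C


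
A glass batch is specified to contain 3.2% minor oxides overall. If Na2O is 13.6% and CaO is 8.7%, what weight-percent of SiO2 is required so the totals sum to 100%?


Known pieces sum to 100%:
  SiO2 = 100 - (others + Na2O + CaO)
  SiO2 = 100 - (3.2 + 13.6 + 8.7) = 74.5%

74.5%


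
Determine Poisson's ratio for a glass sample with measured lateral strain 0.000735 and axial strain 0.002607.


Poisson's ratio: nu = lateral strain / axial strain
  nu = 0.000735 / 0.002607 = 0.2819

0.2819


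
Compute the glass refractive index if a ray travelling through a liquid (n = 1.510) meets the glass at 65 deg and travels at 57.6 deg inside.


Apply Snell's law: n1 * sin(theta1) = n2 * sin(theta2)
  n2 = n1 * sin(theta1) / sin(theta2)
  sin(65) = 0.906308
  sin(57.6) = 0.844328
  n2 = 1.510 * 0.906308 / 0.844328 = 1.6208

1.6208


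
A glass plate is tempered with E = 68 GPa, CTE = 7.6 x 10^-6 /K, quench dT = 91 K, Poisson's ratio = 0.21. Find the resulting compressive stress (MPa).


Tempering stress: sigma = E * alpha * dT / (1 - nu)
  E (MPa) = 68 * 1000 = 68000
  Numerator = 68000 * (7.6 x 10^-6) * 91 = 47.0288
  Denominator = 1 - 0.21 = 0.79
  sigma = 47.0288 / 0.79 = 59.5 MPa

59.5 MPa


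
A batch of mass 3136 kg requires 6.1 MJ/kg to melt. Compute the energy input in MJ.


Total energy = mass * specific energy
  E = 3136 * 6.1 = 19129.6 MJ

19129.6 MJ


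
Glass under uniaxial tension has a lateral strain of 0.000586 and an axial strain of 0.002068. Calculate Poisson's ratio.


Poisson's ratio: nu = lateral strain / axial strain
  nu = 0.000586 / 0.002068 = 0.2834

0.2834


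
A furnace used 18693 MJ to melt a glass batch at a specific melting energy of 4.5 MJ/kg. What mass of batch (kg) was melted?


Rearrange E = m * s for m:
  m = E / s
  m = 18693 / 4.5 = 4154.0 kg

4154.0 kg


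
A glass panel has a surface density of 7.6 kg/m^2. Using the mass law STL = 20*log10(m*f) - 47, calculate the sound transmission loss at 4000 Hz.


Mass law: STL = 20 * log10(m * f) - 47
  m * f = 7.6 * 4000 = 30400
  log10(30400) = 4.48287
  STL = 20 * 4.48287 - 47 = 89.6574 - 47 = 42.7 dB

42.7 dB


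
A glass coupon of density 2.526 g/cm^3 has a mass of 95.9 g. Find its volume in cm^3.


Rearrange rho = m / V:
  V = m / rho
  V = 95.9 / 2.526 = 37.965 cm^3

37.965 cm^3


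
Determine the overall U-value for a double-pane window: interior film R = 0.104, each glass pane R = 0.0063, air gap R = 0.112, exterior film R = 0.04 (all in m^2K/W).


Total thermal resistance (series):
  R_total = R_in + R_glass + R_air + R_glass + R_out
  R_total = 0.104 + 0.0063 + 0.112 + 0.0063 + 0.04 = 0.2686 m^2K/W
U-value = 1 / R_total = 1 / 0.2686 = 3.723 W/m^2K

3.723 W/m^2K


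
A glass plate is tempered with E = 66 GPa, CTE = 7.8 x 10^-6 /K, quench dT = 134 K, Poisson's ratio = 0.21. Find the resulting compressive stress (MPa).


Tempering stress: sigma = E * alpha * dT / (1 - nu)
  E (MPa) = 66 * 1000 = 66000
  Numerator = 66000 * (7.8 x 10^-6) * 134 = 68.9832
  Denominator = 1 - 0.21 = 0.79
  sigma = 68.9832 / 0.79 = 87.3 MPa

87.3 MPa


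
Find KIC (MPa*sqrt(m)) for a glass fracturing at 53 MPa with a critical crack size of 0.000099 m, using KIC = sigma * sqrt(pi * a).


Fracture toughness: KIC = sigma * sqrt(pi * a)
  pi * a = pi * 0.000099 = 0.000311018
  sqrt(pi * a) = 0.017636
  KIC = 53 * 0.017636 = 0.935 MPa*sqrt(m)

0.935 MPa*sqrt(m)


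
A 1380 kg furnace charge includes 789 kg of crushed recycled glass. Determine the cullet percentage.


Cullet ratio = (cullet mass / total batch mass) * 100
  Ratio = 789 / 1380 * 100 = 57.17%

57.17%


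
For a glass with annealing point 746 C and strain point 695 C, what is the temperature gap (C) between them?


Gap = T_anneal - T_strain:
  gap = 746 - 695 = 51 C

51 C


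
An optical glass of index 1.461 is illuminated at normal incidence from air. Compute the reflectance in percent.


Fresnel reflectance at normal incidence:
  R = ((n - 1)/(n + 1))^2
  (n - 1)/(n + 1) = (1.461 - 1)/(1.461 + 1) = 0.187322
  R = 0.187322^2 = 0.0350895
  R(%) = 0.0350895 * 100 = 3.509%

3.509%


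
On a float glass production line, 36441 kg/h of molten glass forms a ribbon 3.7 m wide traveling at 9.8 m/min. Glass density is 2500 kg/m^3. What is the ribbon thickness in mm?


Ribbon cross-section from mass balance:
  Volume rate = throughput / density = 36441 / 2500 = 14.5764 m^3/h
  thickness = volume rate / (speed * 60 * width), i.e.
  thickness = throughput / (60 * speed * width * density) * 1000
  thickness = 36441 / (60 * 9.8 * 3.7 * 2500) * 1000 = 6.7 mm

6.7 mm


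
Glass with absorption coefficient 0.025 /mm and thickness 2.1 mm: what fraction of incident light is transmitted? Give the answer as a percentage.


Beer-Lambert law: T = exp(-alpha * thickness)
  exponent = -0.025 * 2.1 = -0.0525
  T = exp(-0.0525) = 0.9489
  Percentage = 0.9489 * 100 = 94.89%

94.89%


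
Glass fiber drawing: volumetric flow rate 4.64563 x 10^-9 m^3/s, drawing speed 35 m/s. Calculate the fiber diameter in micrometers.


Cross-sectional area from continuity:
  A = Q / v = 4.64563 x 10^-9 / 35 = 1.327323 x 10^-10 m^2
Diameter from circular cross-section:
  d = sqrt(4A / pi) * 10^6 (m -> um)
  d = sqrt(4 * 1.327323 x 10^-10 / pi) * 10^6 = 13.0 um

13.0 um


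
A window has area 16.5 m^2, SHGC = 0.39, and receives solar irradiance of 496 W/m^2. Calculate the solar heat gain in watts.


Solar heat gain: Q = Area * SHGC * Irradiance
  Q = 16.5 * 0.39 * 496 = 3191.8 W

3191.8 W


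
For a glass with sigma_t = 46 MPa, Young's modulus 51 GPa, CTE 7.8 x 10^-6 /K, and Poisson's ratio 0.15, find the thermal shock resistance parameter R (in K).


Thermal shock resistance: R = sigma * (1 - nu) / (E * alpha)
  Numerator = 46 * (1 - 0.15) = 39.1
  Denominator = 51 * 1000 * (7.8 x 10^-6) = 0.3978
  R = 39.1 / 0.3978 = 98.3 K

98.3 K


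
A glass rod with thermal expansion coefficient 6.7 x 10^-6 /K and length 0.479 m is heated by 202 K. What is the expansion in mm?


Thermal expansion formula: dL = alpha * L0 * dT
  dL = (6.7 x 10^-6) * 0.479 * 202 = 0.00064828 m
Convert to mm: 0.00064828 * 1000 = 0.6483 mm

0.6483 mm


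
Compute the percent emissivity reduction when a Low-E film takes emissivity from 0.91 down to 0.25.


Percentage reduction = (1 - coated/uncoated) * 100
  Ratio = 0.25 / 0.91 = 0.2747
  Reduction = (1 - 0.2747) * 100 = 72.5%

72.5%


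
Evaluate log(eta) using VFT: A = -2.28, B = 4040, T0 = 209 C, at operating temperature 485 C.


VFT equation: log(eta) = A + B / (T - T0)
  T - T0 = 485 - 209 = 276
  B / (T - T0) = 4040 / 276 = 14.638
  log(eta) = -2.28 + 14.638 = 12.358

12.358


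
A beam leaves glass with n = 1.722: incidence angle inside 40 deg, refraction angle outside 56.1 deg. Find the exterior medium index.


Apply Snell's law: n1 * sin(theta1) = n2 * sin(theta2)
  n2 = n1 * sin(theta1) / sin(theta2)
  sin(40) = 0.642788
  sin(56.1) = 0.830012
  n2 = 1.722 * 0.642788 / 0.830012 = 1.3336

1.3336


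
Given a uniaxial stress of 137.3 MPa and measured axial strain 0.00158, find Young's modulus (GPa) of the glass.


Young's modulus: E = stress / strain
  E = 137.3 MPa / 0.00158 = 86898.73 MPa
Convert to GPa: 86898.73 / 1000 = 86.9 GPa

86.9 GPa


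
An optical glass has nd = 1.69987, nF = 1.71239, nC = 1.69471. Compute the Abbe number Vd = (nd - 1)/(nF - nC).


Abbe number formula: Vd = (nd - 1) / (nF - nC)
  nd - 1 = 1.69987 - 1 = 0.69987
  nF - nC = 1.71239 - 1.69471 = 0.01768
  Vd = 0.69987 / 0.01768 = 39.59

39.59


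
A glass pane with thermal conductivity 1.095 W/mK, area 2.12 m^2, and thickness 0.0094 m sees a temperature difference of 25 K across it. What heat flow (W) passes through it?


Fourier's law: Q = k * A * dT / t
  Q = 1.095 * 2.12 * 25 / 0.0094
  Q = 58.035 / 0.0094 = 6173.9 W

6173.9 W


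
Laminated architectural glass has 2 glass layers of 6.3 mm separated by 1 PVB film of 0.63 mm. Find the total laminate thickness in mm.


Total thickness = glass contribution + PVB contribution
  Glass: 2 * 6.3 = 12.6 mm
  PVB: 1 * 0.63 = 0.63 mm
  Total = 12.6 + 0.63 = 13.23 mm

13.23 mm


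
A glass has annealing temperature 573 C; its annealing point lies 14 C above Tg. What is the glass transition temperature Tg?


Rearrange T_anneal = Tg + offset for Tg:
  Tg = T_anneal - offset = 573 - 14 = 559 C

559 C


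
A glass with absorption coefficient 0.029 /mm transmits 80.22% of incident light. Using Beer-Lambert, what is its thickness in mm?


Rearrange T = exp(-alpha * thickness):
  thickness = -ln(T) / alpha
  T = 80.22/100 = 0.8022
  ln(T) = -0.2204
  -ln(T) = 0.2204
  thickness = 0.2204 / 0.029 = 7.6 mm

7.6 mm


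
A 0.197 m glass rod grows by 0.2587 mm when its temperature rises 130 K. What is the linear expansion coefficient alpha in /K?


Rearrange dL = alpha * L0 * dT for alpha:
  alpha = dL / (L0 * dT)
  alpha = (0.2587 / 1000) / (0.197 * 130) = 0.000010102 /K = 1.0102 x 10^-5 /K

1.0102 x 10^-5 /K


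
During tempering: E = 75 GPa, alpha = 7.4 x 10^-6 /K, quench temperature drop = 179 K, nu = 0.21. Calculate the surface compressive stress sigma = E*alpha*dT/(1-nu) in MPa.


Tempering stress: sigma = E * alpha * dT / (1 - nu)
  E (MPa) = 75 * 1000 = 75000
  Numerator = 75000 * (7.4 x 10^-6) * 179 = 99.345
  Denominator = 1 - 0.21 = 0.79
  sigma = 99.345 / 0.79 = 125.8 MPa

125.8 MPa


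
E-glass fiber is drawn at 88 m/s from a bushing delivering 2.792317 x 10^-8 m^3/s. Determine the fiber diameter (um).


Cross-sectional area from continuity:
  A = Q / v = 2.792317 x 10^-8 / 88 = 3.173087 x 10^-10 m^2
Diameter from circular cross-section:
  d = sqrt(4A / pi) * 10^6 (m -> um)
  d = sqrt(4 * 3.173087 x 10^-10 / pi) * 10^6 = 20.1 um

20.1 um


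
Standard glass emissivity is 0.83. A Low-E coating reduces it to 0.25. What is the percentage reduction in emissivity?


Percentage reduction = (1 - coated/uncoated) * 100
  Ratio = 0.25 / 0.83 = 0.3012
  Reduction = (1 - 0.3012) * 100 = 69.9%

69.9%


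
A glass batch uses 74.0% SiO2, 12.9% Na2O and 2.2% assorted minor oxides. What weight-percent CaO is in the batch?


Pieces sum to 100%:
  CaO = 100 - (SiO2 + Na2O + others)
  CaO = 100 - (74.0 + 12.9 + 2.2) = 10.9%

10.9%


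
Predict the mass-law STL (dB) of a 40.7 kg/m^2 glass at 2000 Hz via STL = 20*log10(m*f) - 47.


Mass law: STL = 20 * log10(m * f) - 47
  m * f = 40.7 * 2000 = 81400
  log10(81400) = 4.91062
  STL = 20 * 4.91062 - 47 = 98.2124 - 47 = 51.2 dB

51.2 dB


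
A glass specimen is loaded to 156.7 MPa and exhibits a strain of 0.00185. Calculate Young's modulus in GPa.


Young's modulus: E = stress / strain
  E = 156.7 MPa / 0.00185 = 84702.7 MPa
Convert to GPa: 84702.7 / 1000 = 84.7 GPa

84.7 GPa


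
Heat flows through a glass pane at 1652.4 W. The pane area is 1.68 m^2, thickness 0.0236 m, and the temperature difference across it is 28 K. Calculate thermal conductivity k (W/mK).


Fourier's law rearranged: k = Q * t / (A * dT)
  Numerator = 1652.4 * 0.0236 = 38.99664
  Denominator = 1.68 * 28 = 47.04
  k = 38.99664 / 47.04 = 0.829 W/mK

0.829 W/mK


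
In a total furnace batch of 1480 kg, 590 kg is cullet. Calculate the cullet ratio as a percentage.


Cullet ratio = (cullet mass / total batch mass) * 100
  Ratio = 590 / 1480 * 100 = 39.86%

39.86%


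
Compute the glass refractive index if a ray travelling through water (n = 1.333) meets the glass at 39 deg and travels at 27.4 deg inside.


Apply Snell's law: n1 * sin(theta1) = n2 * sin(theta2)
  n2 = n1 * sin(theta1) / sin(theta2)
  sin(39) = 0.62932
  sin(27.4) = 0.4602
  n2 = 1.333 * 0.62932 / 0.4602 = 1.8229

1.8229


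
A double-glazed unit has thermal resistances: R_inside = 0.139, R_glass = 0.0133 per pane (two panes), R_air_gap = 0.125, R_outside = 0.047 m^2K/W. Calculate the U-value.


Total thermal resistance (series):
  R_total = R_in + R_glass + R_air + R_glass + R_out
  R_total = 0.139 + 0.0133 + 0.125 + 0.0133 + 0.047 = 0.3376 m^2K/W
U-value = 1 / R_total = 1 / 0.3376 = 2.962 W/m^2K

2.962 W/m^2K


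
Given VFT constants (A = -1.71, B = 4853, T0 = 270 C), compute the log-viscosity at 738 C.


VFT equation: log(eta) = A + B / (T - T0)
  T - T0 = 738 - 270 = 468
  B / (T - T0) = 4853 / 468 = 10.37
  log(eta) = -1.71 + 10.37 = 8.66

8.66


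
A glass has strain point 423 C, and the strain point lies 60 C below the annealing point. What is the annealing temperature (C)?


T_anneal = T_strain + gap:
  T_anneal = 423 + 60 = 483 C

483 C


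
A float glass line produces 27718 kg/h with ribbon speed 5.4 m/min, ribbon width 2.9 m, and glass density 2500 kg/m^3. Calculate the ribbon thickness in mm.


Ribbon cross-section from mass balance:
  Volume rate = throughput / density = 27718 / 2500 = 11.0872 m^3/h
  thickness = volume rate / (speed * 60 * width), i.e.
  thickness = throughput / (60 * speed * width * density) * 1000
  thickness = 27718 / (60 * 5.4 * 2.9 * 2500) * 1000 = 11.8 mm

11.8 mm


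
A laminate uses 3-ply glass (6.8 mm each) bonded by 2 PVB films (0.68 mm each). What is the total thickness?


Total thickness = glass contribution + PVB contribution
  Glass: 3 * 6.8 = 20.4 mm
  PVB: 2 * 0.68 = 1.36 mm
  Total = 20.4 + 1.36 = 21.76 mm

21.76 mm


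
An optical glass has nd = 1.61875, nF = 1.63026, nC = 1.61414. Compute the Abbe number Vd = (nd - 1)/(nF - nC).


Abbe number formula: Vd = (nd - 1) / (nF - nC)
  nd - 1 = 1.61875 - 1 = 0.61875
  nF - nC = 1.63026 - 1.61414 = 0.01612
  Vd = 0.61875 / 0.01612 = 38.38

38.38


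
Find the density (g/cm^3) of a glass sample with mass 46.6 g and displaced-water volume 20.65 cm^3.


Use the definition of density:
  rho = mass / volume
  rho = 46.6 / 20.65 = 2.257 g/cm^3

2.257 g/cm^3


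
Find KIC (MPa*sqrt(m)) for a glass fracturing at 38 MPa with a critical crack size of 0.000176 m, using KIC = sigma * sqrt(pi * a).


Fracture toughness: KIC = sigma * sqrt(pi * a)
  pi * a = pi * 0.000176 = 0.00055292
  sqrt(pi * a) = 0.023514
  KIC = 38 * 0.023514 = 0.894 MPa*sqrt(m)

0.894 MPa*sqrt(m)


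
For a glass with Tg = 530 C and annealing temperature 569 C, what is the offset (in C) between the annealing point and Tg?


Offset = T_anneal - Tg:
  offset = 569 - 530 = 39 C

39 C


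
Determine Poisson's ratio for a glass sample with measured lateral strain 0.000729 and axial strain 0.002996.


Poisson's ratio: nu = lateral strain / axial strain
  nu = 0.000729 / 0.002996 = 0.2433

0.2433


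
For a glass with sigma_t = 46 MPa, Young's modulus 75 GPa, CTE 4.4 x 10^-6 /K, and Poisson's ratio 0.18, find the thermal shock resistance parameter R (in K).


Thermal shock resistance: R = sigma * (1 - nu) / (E * alpha)
  Numerator = 46 * (1 - 0.18) = 37.72
  Denominator = 75 * 1000 * (4.4 x 10^-6) = 0.33
  R = 37.72 / 0.33 = 114.3 K

114.3 K


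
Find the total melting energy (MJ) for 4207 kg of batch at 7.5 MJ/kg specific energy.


Total energy = mass * specific energy
  E = 4207 * 7.5 = 31552.5 MJ

31552.5 MJ


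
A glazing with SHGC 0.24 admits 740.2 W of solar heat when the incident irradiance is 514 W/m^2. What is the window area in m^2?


Rearrange Q = Area * SHGC * Irradiance:
  Area = Q / (SHGC * Irradiance)
  Area = 740.2 / (0.24 * 514) = 6.0 m^2

6.0 m^2


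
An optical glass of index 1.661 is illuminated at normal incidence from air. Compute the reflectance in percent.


Fresnel reflectance at normal incidence:
  R = ((n - 1)/(n + 1))^2
  (n - 1)/(n + 1) = (1.661 - 1)/(1.661 + 1) = 0.248403
  R = 0.248403^2 = 0.0617041
  R(%) = 0.0617041 * 100 = 6.17%

6.17%


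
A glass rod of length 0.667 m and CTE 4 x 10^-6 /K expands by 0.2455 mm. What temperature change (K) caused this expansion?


Rearrange dL = alpha * L0 * dT for dT:
  dT = dL / (alpha * L0)
  dL (m) = 0.2455 / 1000 = 0.0002455
  dT = 0.0002455 / ((4 x 10^-6) * 0.667) = 92.0 K

92.0 K


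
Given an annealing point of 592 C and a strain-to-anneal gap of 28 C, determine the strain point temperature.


Strain point = annealing point - difference:
  T_strain = 592 - 28 = 564 C

564 C


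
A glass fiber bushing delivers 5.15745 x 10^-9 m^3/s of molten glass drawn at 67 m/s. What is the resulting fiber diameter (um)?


Cross-sectional area from continuity:
  A = Q / v = 5.15745 x 10^-9 / 67 = 7.697687 x 10^-11 m^2
Diameter from circular cross-section:
  d = sqrt(4A / pi) * 10^6 (m -> um)
  d = sqrt(4 * 7.697687 x 10^-11 / pi) * 10^6 = 9.9 um

9.9 um


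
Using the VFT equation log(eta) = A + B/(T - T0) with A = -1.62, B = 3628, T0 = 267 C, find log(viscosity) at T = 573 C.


VFT equation: log(eta) = A + B / (T - T0)
  T - T0 = 573 - 267 = 306
  B / (T - T0) = 3628 / 306 = 11.856
  log(eta) = -1.62 + 11.856 = 10.236

10.236


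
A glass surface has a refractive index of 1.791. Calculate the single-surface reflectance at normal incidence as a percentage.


Fresnel reflectance at normal incidence:
  R = ((n - 1)/(n + 1))^2
  (n - 1)/(n + 1) = (1.791 - 1)/(1.791 + 1) = 0.283411
  R = 0.283411^2 = 0.0803218
  R(%) = 0.0803218 * 100 = 8.032%

8.032%


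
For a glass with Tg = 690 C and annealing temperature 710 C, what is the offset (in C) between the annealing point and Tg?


Offset = T_anneal - Tg:
  offset = 710 - 690 = 20 C

20 C


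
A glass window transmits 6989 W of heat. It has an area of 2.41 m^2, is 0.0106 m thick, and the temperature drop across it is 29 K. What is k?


Fourier's law rearranged: k = Q * t / (A * dT)
  Numerator = 6989 * 0.0106 = 74.0834
  Denominator = 2.41 * 29 = 69.89
  k = 74.0834 / 69.89 = 1.06 W/mK

1.06 W/mK


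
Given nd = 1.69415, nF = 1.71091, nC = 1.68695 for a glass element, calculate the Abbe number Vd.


Abbe number formula: Vd = (nd - 1) / (nF - nC)
  nd - 1 = 1.69415 - 1 = 0.69415
  nF - nC = 1.71091 - 1.68695 = 0.02396
  Vd = 0.69415 / 0.02396 = 28.97

28.97


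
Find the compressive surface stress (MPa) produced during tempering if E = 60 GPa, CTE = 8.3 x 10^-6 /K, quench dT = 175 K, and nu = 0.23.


Tempering stress: sigma = E * alpha * dT / (1 - nu)
  E (MPa) = 60 * 1000 = 60000
  Numerator = 60000 * (8.3 x 10^-6) * 175 = 87.15
  Denominator = 1 - 0.23 = 0.77
  sigma = 87.15 / 0.77 = 113.2 MPa

113.2 MPa


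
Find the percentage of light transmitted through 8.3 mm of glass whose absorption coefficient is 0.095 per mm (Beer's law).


Beer-Lambert law: T = exp(-alpha * thickness)
  exponent = -0.095 * 8.3 = -0.7885
  T = exp(-0.7885) = 0.4545
  Percentage = 0.4545 * 100 = 45.45%

45.45%


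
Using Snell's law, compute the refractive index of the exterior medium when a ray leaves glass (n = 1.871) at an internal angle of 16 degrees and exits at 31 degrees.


Apply Snell's law: n1 * sin(theta1) = n2 * sin(theta2)
  n2 = n1 * sin(theta1) / sin(theta2)
  sin(16) = 0.275637
  sin(31) = 0.515038
  n2 = 1.871 * 0.275637 / 0.515038 = 1.0013

1.0013


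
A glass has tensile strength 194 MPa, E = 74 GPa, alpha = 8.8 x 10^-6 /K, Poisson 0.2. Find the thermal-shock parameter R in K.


Thermal shock resistance: R = sigma * (1 - nu) / (E * alpha)
  Numerator = 194 * (1 - 0.2) = 155.2
  Denominator = 74 * 1000 * (8.8 x 10^-6) = 0.6512
  R = 155.2 / 0.6512 = 238.3 K

238.3 K


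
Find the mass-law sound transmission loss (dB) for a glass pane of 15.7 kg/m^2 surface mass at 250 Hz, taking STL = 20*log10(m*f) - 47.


Mass law: STL = 20 * log10(m * f) - 47
  m * f = 15.7 * 250 = 3925
  log10(3925) = 3.59384
  STL = 20 * 3.59384 - 47 = 71.8768 - 47 = 24.9 dB

24.9 dB


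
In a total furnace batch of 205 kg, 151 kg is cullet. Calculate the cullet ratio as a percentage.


Cullet ratio = (cullet mass / total batch mass) * 100
  Ratio = 151 / 205 * 100 = 73.66%

73.66%


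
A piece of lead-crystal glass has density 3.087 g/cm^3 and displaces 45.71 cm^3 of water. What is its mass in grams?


Rearrange rho = m / V:
  m = rho * V
  m = 3.087 * 45.71 = 141.107 g

141.107 g


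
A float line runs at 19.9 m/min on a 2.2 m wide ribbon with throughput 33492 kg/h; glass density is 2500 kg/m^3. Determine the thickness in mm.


Ribbon cross-section from mass balance:
  Volume rate = throughput / density = 33492 / 2500 = 13.3968 m^3/h
  thickness = volume rate / (speed * 60 * width), i.e.
  thickness = throughput / (60 * speed * width * density) * 1000
  thickness = 33492 / (60 * 19.9 * 2.2 * 2500) * 1000 = 5.1 mm

5.1 mm


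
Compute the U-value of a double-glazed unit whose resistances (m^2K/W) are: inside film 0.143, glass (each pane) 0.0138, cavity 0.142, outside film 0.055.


Total thermal resistance (series):
  R_total = R_in + R_glass + R_air + R_glass + R_out
  R_total = 0.143 + 0.0138 + 0.142 + 0.0138 + 0.055 = 0.3676 m^2K/W
U-value = 1 / R_total = 1 / 0.3676 = 2.72 W/m^2K

2.72 W/m^2K


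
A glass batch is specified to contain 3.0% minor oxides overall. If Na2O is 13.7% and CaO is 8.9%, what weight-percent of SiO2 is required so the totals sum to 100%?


Known pieces sum to 100%:
  SiO2 = 100 - (others + Na2O + CaO)
  SiO2 = 100 - (3.0 + 13.7 + 8.9) = 74.4%

74.4%


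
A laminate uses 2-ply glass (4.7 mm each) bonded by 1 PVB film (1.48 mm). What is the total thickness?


Total thickness = glass contribution + PVB contribution
  Glass: 2 * 4.7 = 9.4 mm
  PVB: 1 * 1.48 = 1.48 mm
  Total = 9.4 + 1.48 = 10.88 mm

10.88 mm


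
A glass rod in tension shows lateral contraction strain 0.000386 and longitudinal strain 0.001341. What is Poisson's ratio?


Poisson's ratio: nu = lateral strain / axial strain
  nu = 0.000386 / 0.001341 = 0.2878

0.2878


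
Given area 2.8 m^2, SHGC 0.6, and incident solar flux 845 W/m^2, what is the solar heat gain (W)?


Solar heat gain: Q = Area * SHGC * Irradiance
  Q = 2.8 * 0.6 * 845 = 1419.6 W

1419.6 W


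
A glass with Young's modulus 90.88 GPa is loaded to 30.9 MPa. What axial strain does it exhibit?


Rearrange E = sigma / epsilon:
  epsilon = sigma / E
  E (MPa) = 90.88 * 1000 = 90880
  epsilon = 30.9 / 90880 = 0.00034

0.00034


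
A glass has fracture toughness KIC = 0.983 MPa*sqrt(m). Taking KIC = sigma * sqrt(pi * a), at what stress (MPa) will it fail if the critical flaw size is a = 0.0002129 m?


Rearrange KIC = sigma * sqrt(pi * a):
  sigma = KIC / sqrt(pi * a)
  sqrt(pi * 0.0002129) = 0.025862
  sigma = 0.983 / 0.025862 = 38.01 MPa

38.01 MPa


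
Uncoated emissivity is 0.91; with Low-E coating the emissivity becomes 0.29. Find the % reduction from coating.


Percentage reduction = (1 - coated/uncoated) * 100
  Ratio = 0.29 / 0.91 = 0.3187
  Reduction = (1 - 0.3187) * 100 = 68.1%

68.1%


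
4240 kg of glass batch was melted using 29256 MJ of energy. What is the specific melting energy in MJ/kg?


Rearrange E = m * s for s:
  s = E / m
  s = 29256 / 4240 = 6.9 MJ/kg

6.9 MJ/kg
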